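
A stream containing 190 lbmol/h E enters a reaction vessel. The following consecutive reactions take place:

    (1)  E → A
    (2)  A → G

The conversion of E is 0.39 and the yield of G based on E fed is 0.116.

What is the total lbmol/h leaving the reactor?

190 lbmol/h

Conversion of E: E consumed = 1ξ₁ = 0.39 × 190 → ξ₁ = 74.1 lbmol/h.
Yield of G: 1ξ₂ / 190 = 0.116 → ξ₂ = 22.04 lbmol/h.
Outlet amounts (n = n₀ + Σ ν·ξ):
  E: 190 − 1(74.1) = 115.9
  A: 0 + 1(74.1) − 1(22.04) = 52.06
  G: 0 + 1(22.04) = 22.04
Total out = 115.9 + 52.06 + 22.04 = 190 lbmol/h.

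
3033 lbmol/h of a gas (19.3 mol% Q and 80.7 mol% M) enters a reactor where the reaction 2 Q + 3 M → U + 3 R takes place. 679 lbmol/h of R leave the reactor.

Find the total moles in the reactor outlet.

2810 lbmol/h

For R: n = n₀ + 3ξ → 679 = 0 + 3ξ, giving ξ = 226.3 lbmol/h.
Outlet amounts (n = n₀ + ν ξ):
  Q: 585.4 − 2(226.3) = 132.7
  M: 2448 − 3(226.3) = 1769
  U: 0 + 1(226.3) = 226.3
  R: 0 + 3(226.3) = 679
Total out = 132.7 + 1769 + 226.3 + 679 = 2807 lbmol/h.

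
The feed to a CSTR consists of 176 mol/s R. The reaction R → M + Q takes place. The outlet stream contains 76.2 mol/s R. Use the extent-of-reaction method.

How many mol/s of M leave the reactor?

For R: n = n₀ − 1ξ → 76.2 = 176 − 1ξ, giving ξ = 99.8 mol/s.
Outlet amounts (n = n₀ + ν ξ):
  R: 176 − 1(99.8) = 76.2
  M: 0 + 1(99.8) = 99.8
  Q: 0 + 1(99.8) = 99.8

99.8 mol/s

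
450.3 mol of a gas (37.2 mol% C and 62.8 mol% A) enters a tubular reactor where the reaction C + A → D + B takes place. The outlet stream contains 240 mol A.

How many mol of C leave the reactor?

For A: n = n₀ − 1ξ → 240 = 282.8 − 1ξ, giving ξ = 42.79 mol.
Outlet amounts (n = n₀ + ν ξ):
  C: 167.5 − 1(42.79) = 124.7
  A: 282.8 − 1(42.79) = 240
  D: 0 + 1(42.79) = 42.79
  B: 0 + 1(42.79) = 42.79

125 mol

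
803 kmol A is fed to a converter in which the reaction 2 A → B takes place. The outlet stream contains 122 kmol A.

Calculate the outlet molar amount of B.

For A: n = n₀ − 2ξ → 122 = 803 − 2ξ, giving ξ = 340.5 kmol.
Outlet amounts (n = n₀ + ν ξ):
  A: 803 − 2(340.5) = 122
  B: 0 + 1(340.5) = 340.5

340 kmol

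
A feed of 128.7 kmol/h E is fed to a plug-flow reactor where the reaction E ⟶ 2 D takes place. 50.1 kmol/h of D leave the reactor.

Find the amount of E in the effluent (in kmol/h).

104 kmol/h

For D: n = n₀ + 2ξ → 50.1 = 0 + 2ξ, giving ξ = 25.05 kmol/h.
Outlet amounts (n = n₀ + ν ξ):
  E: 128.7 − 1(25.05) = 103.6
  D: 0 + 2(25.05) = 50.1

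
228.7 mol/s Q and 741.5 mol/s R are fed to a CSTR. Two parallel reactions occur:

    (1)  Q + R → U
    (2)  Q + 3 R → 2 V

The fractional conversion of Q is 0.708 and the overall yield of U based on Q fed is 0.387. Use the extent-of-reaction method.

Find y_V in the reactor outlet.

0.2

Yield of U: 1ξ₁ / 228.7 = 0.387 → ξ₁ = 88.51 mol/s.
Conversion of Q: 1ξ₁ + 1ξ₂ = 0.708 × 228.7 = 161.9 → ξ₂ = 73.41 mol/s.
Outlet amounts (n = n₀ + Σ ν·ξ):
  Q: 228.7 − 1(88.51) − 1(73.41) = 66.78
  R: 741.5 − 1(88.51) − 3(73.41) = 432.8
  U: 0 + 1(88.51) = 88.51
  V: 0 + 2(73.41) = 146.8
Total out = 734.9 mol/s; y_V = 146.8 / 734.9 = 0.1998.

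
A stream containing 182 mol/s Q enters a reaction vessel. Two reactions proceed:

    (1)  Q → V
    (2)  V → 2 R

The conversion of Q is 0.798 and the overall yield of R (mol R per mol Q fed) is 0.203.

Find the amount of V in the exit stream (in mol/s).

Conversion of Q: Q consumed = 1ξ₁ = 0.798 × 182 → ξ₁ = 145.2 mol/s.
Yield of R: 2ξ₂ / 182 = 0.203 → ξ₂ = 18.47 mol/s.
Outlet amounts (n = n₀ + Σ ν·ξ):
  Q: 182 − 1(145.2) = 36.76
  V: 0 + 1(145.2) − 1(18.47) = 126.8
  R: 0 + 2(18.47) = 36.95

127 mol/s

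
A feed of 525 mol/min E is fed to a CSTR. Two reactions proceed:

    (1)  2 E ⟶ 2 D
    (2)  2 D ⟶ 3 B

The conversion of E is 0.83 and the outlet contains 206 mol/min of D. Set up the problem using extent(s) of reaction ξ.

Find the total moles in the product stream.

Conversion of E: E consumed = 2ξ₁ = 0.83 × 525 → ξ₁ = 217.9 mol/min.
D balance: n_D = 0 + 2ξ₁ − 2ξ₂ = 206 → ξ₂ = (2·217.9 − 206)/2 = 114.9 mol/min.
Outlet amounts (n = n₀ + Σ ν·ξ):
  E: 525 − 2(217.9) = 89.25
  D: 0 + 2(217.9) − 2(114.9) = 206
  B: 0 + 3(114.9) = 344.6
Total out = 89.25 + 206 + 344.6 = 639.9 mol/min.

640 mol/min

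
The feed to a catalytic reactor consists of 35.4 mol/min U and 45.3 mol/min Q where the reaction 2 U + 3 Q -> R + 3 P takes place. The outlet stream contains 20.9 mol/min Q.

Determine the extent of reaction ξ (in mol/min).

ξ = 8.13 mol/min

For Q: n = n₀ − 3ξ → 20.9 = 45.3 − 3ξ, giving ξ = 8.133 mol/min.
Outlet amounts (n = n₀ + ν ξ):
  U: 35.4 − 2(8.133) = 19.13
  Q: 45.3 − 3(8.133) = 20.9
  R: 0 + 1(8.133) = 8.133
  P: 0 + 3(8.133) = 24.4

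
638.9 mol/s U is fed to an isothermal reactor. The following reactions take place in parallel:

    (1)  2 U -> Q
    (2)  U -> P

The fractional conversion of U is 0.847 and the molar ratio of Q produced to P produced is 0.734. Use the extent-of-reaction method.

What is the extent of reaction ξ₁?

Conversion of U: U consumed = 0.847 × 638.9 = 541.1 mol/s = 2ξ₁ + 1ξ₂.
Selectivity: 1ξ₁ / (1ξ₂) = 0.734 → ξ₁ = 0.734 ξ₂.
Substitute: (2·0.734 + 1) ξ₂ = 541.1 → ξ₂ = 219.3 mol/s, ξ₁ = 160.9 mol/s.
Outlet amounts (n = n₀ + Σ ν·ξ):
  U: 638.9 − 2(160.9) − 1(219.3) = 97.75
  Q: 0 + 1(160.9) = 160.9
  P: 0 + 1(219.3) = 219.3

ξ₁ = 161 mol/s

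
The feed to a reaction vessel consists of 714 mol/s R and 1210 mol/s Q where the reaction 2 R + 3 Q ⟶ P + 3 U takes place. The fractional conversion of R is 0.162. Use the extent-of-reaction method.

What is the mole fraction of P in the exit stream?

R reacted = 0.162 × 714 = 115.7 mol/s; ν_R = −2, so ξ = 115.7/2 = 57.83 mol/s.
Outlet amounts (n = n₀ + ν ξ):
  R: 714 − 2(57.83) = 598.3
  Q: 1210 − 3(57.83) = 1036
  P: 0 + 1(57.83) = 57.83
  U: 0 + 3(57.83) = 173.5
Total out = 1866 mol/s; y_P = 57.83 / 1866 = 0.03099.

0.031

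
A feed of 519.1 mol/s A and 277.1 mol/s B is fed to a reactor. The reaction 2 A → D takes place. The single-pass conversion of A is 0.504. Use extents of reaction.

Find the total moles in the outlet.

665 mol/s

A reacted = 0.504 × 519.1 = 261.6 mol/s; ν_A = −2, so ξ = 261.6/2 = 130.8 mol/s.
Outlet amounts (n = n₀ + ν ξ):
  A: 519.1 − 2(130.8) = 257.5
  D: 0 + 1(130.8) = 130.8
  B: 277.1 (inert)
Total out = 257.5 + 130.8 + 277.1 = 665.4 mol/s.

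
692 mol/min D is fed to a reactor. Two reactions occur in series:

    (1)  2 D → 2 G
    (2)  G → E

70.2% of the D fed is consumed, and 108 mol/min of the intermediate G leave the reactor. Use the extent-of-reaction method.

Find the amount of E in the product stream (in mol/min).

378 mol/min

Conversion of D: D consumed = 2ξ₁ = 0.702 × 692 → ξ₁ = 242.9 mol/min.
G balance: n_G = 0 + 2ξ₁ − 1ξ₂ = 108 → ξ₂ = (2·242.9 − 108)/1 = 377.8 mol/min.
Outlet amounts (n = n₀ + Σ ν·ξ):
  D: 692 − 2(242.9) = 206.2
  G: 0 + 2(242.9) − 1(377.8) = 108
  E: 0 + 1(377.8) = 377.8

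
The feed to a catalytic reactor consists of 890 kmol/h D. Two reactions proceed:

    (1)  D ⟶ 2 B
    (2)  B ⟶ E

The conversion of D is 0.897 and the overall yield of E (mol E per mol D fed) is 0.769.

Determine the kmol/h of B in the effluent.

912 kmol/h

Conversion of D: D consumed = 1ξ₁ = 0.897 × 890 → ξ₁ = 798.3 kmol/h.
Yield of E: 1ξ₂ / 890 = 0.769 → ξ₂ = 684.4 kmol/h.
Outlet amounts (n = n₀ + Σ ν·ξ):
  D: 890 − 1(798.3) = 91.67
  B: 0 + 2(798.3) − 1(684.4) = 912.3
  E: 0 + 1(684.4) = 684.4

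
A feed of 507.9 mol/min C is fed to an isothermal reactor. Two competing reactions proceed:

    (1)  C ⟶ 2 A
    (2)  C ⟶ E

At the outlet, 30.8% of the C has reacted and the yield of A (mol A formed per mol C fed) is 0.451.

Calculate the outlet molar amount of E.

41.9 mol/min

Yield of A: 2ξ₁ / 507.9 = 0.451 → ξ₁ = 114.5 mol/min.
Conversion of C: 1ξ₁ + 1ξ₂ = 0.308 × 507.9 = 156.4 → ξ₂ = 41.9 mol/min.
Outlet amounts (n = n₀ + Σ ν·ξ):
  C: 507.9 − 1(114.5) − 1(41.9) = 351.5
  A: 0 + 2(114.5) = 229.1
  E: 0 + 1(41.9) = 41.9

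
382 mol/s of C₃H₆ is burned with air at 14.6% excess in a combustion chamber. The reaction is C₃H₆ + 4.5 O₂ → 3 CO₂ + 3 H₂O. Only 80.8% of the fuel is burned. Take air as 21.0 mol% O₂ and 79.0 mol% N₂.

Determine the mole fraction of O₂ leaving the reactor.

Stoichiometric O₂ = 4.5 × 382 = 1719 mol/s; O₂ fed = 1719 × 1.146 = 1970 mol/s.
N₂ fed = 1970 × 79/21 = 7411 mol/s.
Fuel reacted = 0.808 × 382 → ξ = 308.7 mol/s.
Outlet (n = n₀ + ν ξ):
  C₃H₆: 382 − 1(308.7) = 73.34
  O₂: 1970 − 4.5(308.7) = 581
  N₂: 7411 (inert)
  CO₂: 0 + 3(308.7) = 926
  H₂O: 0 + 3(308.7) = 926
Total out = 9917 mol/s; y_O₂ = 581 / 9917 = 0.05859.

0.0586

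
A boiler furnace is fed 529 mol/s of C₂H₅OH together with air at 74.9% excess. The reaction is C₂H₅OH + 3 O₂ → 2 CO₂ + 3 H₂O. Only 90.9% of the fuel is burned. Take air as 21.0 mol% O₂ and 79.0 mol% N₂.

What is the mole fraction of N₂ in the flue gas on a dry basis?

Stoichiometric O₂ = 3 × 529 = 1587 mol/s; O₂ fed = 1587 × 1.749 = 2776 mol/s.
N₂ fed = 2776 × 79/21 = 10440 mol/s.
Fuel reacted = 0.909 × 529 → ξ = 480.9 mol/s.
Outlet (n = n₀ + ν ξ):
  C₂H₅OH: 529 − 1(480.9) = 48.14
  O₂: 2776 − 3(480.9) = 1333
  N₂: 10440 (inert)
  CO₂: 0 + 2(480.9) = 961.7
  H₂O: 0 + 3(480.9) = 1443
Dry total = 12780 mol/s; y_N₂ (dry) = 10440 / 12780 = 0.8167.

0.817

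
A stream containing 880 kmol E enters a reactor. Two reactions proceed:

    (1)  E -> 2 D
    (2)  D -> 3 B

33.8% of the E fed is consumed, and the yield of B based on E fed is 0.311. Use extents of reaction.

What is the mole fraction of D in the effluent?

Conversion of E: E consumed = 1ξ₁ = 0.338 × 880 → ξ₁ = 297.4 kmol.
Yield of B: 3ξ₂ / 880 = 0.311 → ξ₂ = 91.23 kmol.
Outlet amounts (n = n₀ + Σ ν·ξ):
  E: 880 − 1(297.4) = 582.6
  D: 0 + 2(297.4) − 1(91.23) = 503.7
  B: 0 + 3(91.23) = 273.7
Total out = 1360 kmol; y_D = 503.7 / 1360 = 0.3704.

0.37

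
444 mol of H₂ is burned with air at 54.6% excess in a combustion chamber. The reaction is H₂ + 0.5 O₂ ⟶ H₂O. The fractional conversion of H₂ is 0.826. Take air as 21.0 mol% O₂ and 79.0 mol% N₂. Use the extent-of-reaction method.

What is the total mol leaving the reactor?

Stoichiometric O₂ = 0.5 × 444 = 222 mol; O₂ fed = 222 × 1.546 = 343.2 mol.
N₂ fed = 343.2 × 79/21 = 1291 mol.
Fuel reacted = 0.826 × 444 → ξ = 366.7 mol.
Outlet (n = n₀ + ν ξ):
  H₂: 444 − 1(366.7) = 77.26
  O₂: 343.2 − 0.5(366.7) = 159.8
  N₂: 1291 (inert)
  H₂O: 0 + 1(366.7) = 366.7
Total out = 77.26 + 159.8 + 1291 + 366.7 = 1895 mol.

1890 mol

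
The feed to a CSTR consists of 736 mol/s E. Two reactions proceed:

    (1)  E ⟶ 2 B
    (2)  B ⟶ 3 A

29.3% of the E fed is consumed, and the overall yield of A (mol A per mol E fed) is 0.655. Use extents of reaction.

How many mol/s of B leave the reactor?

Conversion of E: E consumed = 1ξ₁ = 0.293 × 736 → ξ₁ = 215.6 mol/s.
Yield of A: 3ξ₂ / 736 = 0.655 → ξ₂ = 160.7 mol/s.
Outlet amounts (n = n₀ + Σ ν·ξ):
  E: 736 − 1(215.6) = 520.4
  B: 0 + 2(215.6) − 1(160.7) = 270.6
  A: 0 + 3(160.7) = 482.1

271 mol/s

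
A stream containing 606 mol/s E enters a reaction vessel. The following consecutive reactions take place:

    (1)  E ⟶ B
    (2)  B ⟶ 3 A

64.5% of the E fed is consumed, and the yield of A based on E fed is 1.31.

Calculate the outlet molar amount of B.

126 mol/s

Conversion of E: E consumed = 1ξ₁ = 0.645 × 606 → ξ₁ = 390.9 mol/s.
Yield of A: 3ξ₂ / 606 = 1.31 → ξ₂ = 264.6 mol/s.
Outlet amounts (n = n₀ + Σ ν·ξ):
  E: 606 − 1(390.9) = 215.1
  B: 0 + 1(390.9) − 1(264.6) = 126.2
  A: 0 + 3(264.6) = 793.9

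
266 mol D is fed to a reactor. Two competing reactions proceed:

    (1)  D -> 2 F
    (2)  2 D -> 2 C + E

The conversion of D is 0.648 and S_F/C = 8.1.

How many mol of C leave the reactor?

Conversion of D: D consumed = 0.648 × 266 = 172.4 mol = 1ξ₁ + 2ξ₂.
Selectivity: 2ξ₁ / (2ξ₂) = 8.1 → ξ₁ = 8.1 ξ₂.
Substitute: (1·8.1 + 2) ξ₂ = 172.4 → ξ₂ = 17.07 mol, ξ₁ = 138.2 mol.
Outlet amounts (n = n₀ + Σ ν·ξ):
  D: 266 − 1(138.2) − 2(17.07) = 93.63
  F: 0 + 2(138.2) = 276.5
  C: 0 + 2(17.07) = 34.13
  E: 0 + 1(17.07) = 17.07

34.1 mol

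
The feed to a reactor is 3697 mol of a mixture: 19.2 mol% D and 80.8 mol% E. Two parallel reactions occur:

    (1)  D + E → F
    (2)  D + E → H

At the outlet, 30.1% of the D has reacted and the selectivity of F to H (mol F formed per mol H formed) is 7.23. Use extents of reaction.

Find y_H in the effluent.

Conversion of D: D consumed = 0.301 × 709.8 = 213.7 mol = 1ξ₁ + 1ξ₂.
Selectivity: 1ξ₁ / (1ξ₂) = 7.23 → ξ₁ = 7.23 ξ₂.
Substitute: (1·7.23 + 1) ξ₂ = 213.7 → ξ₂ = 25.96 mol, ξ₁ = 187.7 mol.
Outlet amounts (n = n₀ + Σ ν·ξ):
  D: 709.8 − 1(187.7) − 1(25.96) = 496.2
  E: 2987 − 1(187.7) − 1(25.96) = 2774
  F: 0 + 1(187.7) = 187.7
  H: 0 + 1(25.96) = 25.96
Total out = 3483 mol; y_H = 25.96 / 3483 = 0.007453.

0.00745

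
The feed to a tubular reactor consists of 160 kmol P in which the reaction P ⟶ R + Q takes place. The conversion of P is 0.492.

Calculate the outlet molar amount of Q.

P reacted = 0.492 × 160 = 78.72 kmol; ν_P = −1, so ξ = 78.72/1 = 78.72 kmol.
Outlet amounts (n = n₀ + ν ξ):
  P: 160 − 1(78.72) = 81.28
  R: 0 + 1(78.72) = 78.72
  Q: 0 + 1(78.72) = 78.72

78.7 kmol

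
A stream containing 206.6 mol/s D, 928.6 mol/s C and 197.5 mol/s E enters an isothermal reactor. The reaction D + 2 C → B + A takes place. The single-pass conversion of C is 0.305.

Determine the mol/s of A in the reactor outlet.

C reacted = 0.305 × 928.6 = 283.2 mol/s; ν_C = −2, so ξ = 283.2/2 = 141.6 mol/s.
Outlet amounts (n = n₀ + ν ξ):
  D: 206.6 − 1(141.6) = 64.99
  C: 928.6 − 2(141.6) = 645.4
  B: 0 + 1(141.6) = 141.6
  A: 0 + 1(141.6) = 141.6
  E: 197.5 (inert)

142 mol/s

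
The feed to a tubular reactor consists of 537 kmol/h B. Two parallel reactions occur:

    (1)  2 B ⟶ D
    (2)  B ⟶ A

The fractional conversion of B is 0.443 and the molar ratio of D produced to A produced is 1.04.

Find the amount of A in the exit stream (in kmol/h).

Conversion of B: B consumed = 0.443 × 537 = 237.9 kmol/h = 2ξ₁ + 1ξ₂.
Selectivity: 1ξ₁ / (1ξ₂) = 1.04 → ξ₁ = 1.04 ξ₂.
Substitute: (2·1.04 + 1) ξ₂ = 237.9 → ξ₂ = 77.24 kmol/h, ξ₁ = 80.33 kmol/h.
Outlet amounts (n = n₀ + Σ ν·ξ):
  B: 537 − 2(80.33) − 1(77.24) = 299.1
  D: 0 + 1(80.33) = 80.33
  A: 0 + 1(77.24) = 77.24

77.2 kmol/h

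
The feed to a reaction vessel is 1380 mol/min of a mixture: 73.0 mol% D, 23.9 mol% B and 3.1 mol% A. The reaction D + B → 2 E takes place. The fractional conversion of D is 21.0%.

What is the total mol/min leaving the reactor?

1380 mol/min

D reacted = 0.21 × 1007 = 211.6 mol/min; ν_D = −1, so ξ = 211.6/1 = 211.6 mol/min.
Outlet amounts (n = n₀ + ν ξ):
  D: 1007 − 1(211.6) = 795.8
  B: 329.8 − 1(211.6) = 118.3
  E: 0 + 2(211.6) = 423.1
  A: 42.78 (inert)
Total out = 795.8 + 118.3 + 423.1 + 42.78 = 1380 mol/min.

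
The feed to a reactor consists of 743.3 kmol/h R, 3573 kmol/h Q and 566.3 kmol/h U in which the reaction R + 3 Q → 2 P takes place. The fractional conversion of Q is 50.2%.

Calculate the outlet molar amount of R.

145 kmol/h

Q reacted = 0.502 × 3573 = 1794 kmol/h; ν_Q = −3, so ξ = 1794/3 = 597.9 kmol/h.
Outlet amounts (n = n₀ + ν ξ):
  R: 743.3 − 1(597.9) = 145.4
  Q: 3573 − 3(597.9) = 1779
  P: 0 + 2(597.9) = 1196
  U: 566.3 (inert)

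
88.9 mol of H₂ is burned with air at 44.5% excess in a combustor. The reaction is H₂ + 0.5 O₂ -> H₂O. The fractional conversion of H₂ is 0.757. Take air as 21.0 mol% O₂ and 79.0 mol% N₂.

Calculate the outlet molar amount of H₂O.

67.3 mol

Stoichiometric O₂ = 0.5 × 88.9 = 44.45 mol; O₂ fed = 44.45 × 1.445 = 64.23 mol.
N₂ fed = 64.23 × 79/21 = 241.6 mol.
Fuel reacted = 0.757 × 88.9 → ξ = 67.3 mol.
Outlet (n = n₀ + ν ξ):
  H₂: 88.9 − 1(67.3) = 21.6
  O₂: 64.23 − 0.5(67.3) = 30.58
  N₂: 241.6 (inert)
  H₂O: 0 + 1(67.3) = 67.3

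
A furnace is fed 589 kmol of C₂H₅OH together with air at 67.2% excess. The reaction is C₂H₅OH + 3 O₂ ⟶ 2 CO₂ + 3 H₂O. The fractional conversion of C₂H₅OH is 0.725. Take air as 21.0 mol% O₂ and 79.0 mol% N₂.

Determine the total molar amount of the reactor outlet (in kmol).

Stoichiometric O₂ = 3 × 589 = 1767 kmol; O₂ fed = 1767 × 1.672 = 2954 kmol.
N₂ fed = 2954 × 79/21 = 11110 kmol.
Fuel reacted = 0.725 × 589 → ξ = 427 kmol.
Outlet (n = n₀ + ν ξ):
  C₂H₅OH: 589 − 1(427) = 162
  O₂: 2954 − 3(427) = 1673
  N₂: 11110 (inert)
  CO₂: 0 + 2(427) = 854
  H₂O: 0 + 3(427) = 1281
Total out = 162 + 1673 + 11110 + 854 + 1281 = 15080 kmol.

15100 kmol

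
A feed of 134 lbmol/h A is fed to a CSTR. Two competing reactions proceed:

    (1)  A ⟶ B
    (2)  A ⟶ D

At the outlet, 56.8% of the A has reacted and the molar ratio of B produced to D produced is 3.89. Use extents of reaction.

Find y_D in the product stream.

0.116

Conversion of A: A consumed = 0.568 × 134 = 76.11 lbmol/h = 1ξ₁ + 1ξ₂.
Selectivity: 1ξ₁ / (1ξ₂) = 3.89 → ξ₁ = 3.89 ξ₂.
Substitute: (1·3.89 + 1) ξ₂ = 76.11 → ξ₂ = 15.56 lbmol/h, ξ₁ = 60.55 lbmol/h.
Outlet amounts (n = n₀ + Σ ν·ξ):
  A: 134 − 1(60.55) − 1(15.56) = 57.89
  B: 0 + 1(60.55) = 60.55
  D: 0 + 1(15.56) = 15.56
Total out = 134 lbmol/h; y_D = 15.56 / 134 = 0.1162.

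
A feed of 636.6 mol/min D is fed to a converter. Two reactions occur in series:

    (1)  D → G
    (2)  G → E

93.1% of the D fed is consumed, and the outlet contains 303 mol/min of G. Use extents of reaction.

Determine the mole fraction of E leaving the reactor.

0.455

Conversion of D: D consumed = 1ξ₁ = 0.931 × 636.6 → ξ₁ = 592.7 mol/min.
G balance: n_G = 0 + 1ξ₁ − 1ξ₂ = 303 → ξ₂ = (1·592.7 − 303)/1 = 289.7 mol/min.
Outlet amounts (n = n₀ + Σ ν·ξ):
  D: 636.6 − 1(592.7) = 43.93
  G: 0 + 1(592.7) − 1(289.7) = 303
  E: 0 + 1(289.7) = 289.7
Total out = 636.6 mol/min; y_E = 289.7 / 636.6 = 0.455.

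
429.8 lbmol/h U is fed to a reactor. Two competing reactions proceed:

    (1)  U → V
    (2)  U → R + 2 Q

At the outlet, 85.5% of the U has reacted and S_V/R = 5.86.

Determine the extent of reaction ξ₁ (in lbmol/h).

Conversion of U: U consumed = 0.855 × 429.8 = 367.5 lbmol/h = 1ξ₁ + 1ξ₂.
Selectivity: 1ξ₁ / (1ξ₂) = 5.86 → ξ₁ = 5.86 ξ₂.
Substitute: (1·5.86 + 1) ξ₂ = 367.5 → ξ₂ = 53.57 lbmol/h, ξ₁ = 313.9 lbmol/h.
Outlet amounts (n = n₀ + Σ ν·ξ):
  U: 429.8 − 1(313.9) − 1(53.57) = 62.32
  V: 0 + 1(313.9) = 313.9
  R: 0 + 1(53.57) = 53.57
  Q: 0 + 2(53.57) = 107.1

ξ₁ = 314 lbmol/h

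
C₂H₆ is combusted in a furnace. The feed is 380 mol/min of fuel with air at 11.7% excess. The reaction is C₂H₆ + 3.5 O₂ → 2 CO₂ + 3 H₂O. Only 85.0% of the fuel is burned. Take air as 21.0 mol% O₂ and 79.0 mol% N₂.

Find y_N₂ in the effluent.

Stoichiometric O₂ = 3.5 × 380 = 1330 mol/min; O₂ fed = 1330 × 1.117 = 1486 mol/min.
N₂ fed = 1486 × 79/21 = 5589 mol/min.
Fuel reacted = 0.85 × 380 → ξ = 323 mol/min.
Outlet (n = n₀ + ν ξ):
  C₂H₆: 380 − 1(323) = 57
  O₂: 1486 − 3.5(323) = 355.1
  N₂: 5589 (inert)
  CO₂: 0 + 2(323) = 646
  H₂O: 0 + 3(323) = 969
Total out = 7616 mol/min; y_N₂ = 5589 / 7616 = 0.7338.

0.734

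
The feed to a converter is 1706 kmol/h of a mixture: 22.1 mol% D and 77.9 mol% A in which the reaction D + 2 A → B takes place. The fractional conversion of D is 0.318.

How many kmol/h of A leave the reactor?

1090 kmol/h

D reacted = 0.318 × 377 = 119.9 kmol/h; ν_D = −1, so ξ = 119.9/1 = 119.9 kmol/h.
Outlet amounts (n = n₀ + ν ξ):
  D: 377 − 1(119.9) = 257.1
  A: 1329 − 2(119.9) = 1089
  B: 0 + 1(119.9) = 119.9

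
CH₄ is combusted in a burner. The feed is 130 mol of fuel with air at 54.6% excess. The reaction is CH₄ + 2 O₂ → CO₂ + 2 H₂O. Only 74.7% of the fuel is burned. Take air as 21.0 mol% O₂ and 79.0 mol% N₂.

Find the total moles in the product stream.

2040 mol

Stoichiometric O₂ = 2 × 130 = 260 mol; O₂ fed = 260 × 1.546 = 402 mol.
N₂ fed = 402 × 79/21 = 1512 mol.
Fuel reacted = 0.747 × 130 → ξ = 97.11 mol.
Outlet (n = n₀ + ν ξ):
  CH₄: 130 − 1(97.11) = 32.89
  O₂: 402 − 2(97.11) = 207.7
  N₂: 1512 (inert)
  CO₂: 0 + 1(97.11) = 97.11
  H₂O: 0 + 2(97.11) = 194.2
Total out = 32.89 + 207.7 + 1512 + 97.11 + 194.2 = 2044 mol.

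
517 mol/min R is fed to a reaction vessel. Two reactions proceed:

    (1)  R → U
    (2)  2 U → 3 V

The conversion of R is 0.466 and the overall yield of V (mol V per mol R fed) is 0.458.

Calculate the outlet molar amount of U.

83.1 mol/min

Conversion of R: R consumed = 1ξ₁ = 0.466 × 517 → ξ₁ = 240.9 mol/min.
Yield of V: 3ξ₂ / 517 = 0.458 → ξ₂ = 78.93 mol/min.
Outlet amounts (n = n₀ + Σ ν·ξ):
  R: 517 − 1(240.9) = 276.1
  U: 0 + 1(240.9) − 2(78.93) = 83.06
  V: 0 + 3(78.93) = 236.8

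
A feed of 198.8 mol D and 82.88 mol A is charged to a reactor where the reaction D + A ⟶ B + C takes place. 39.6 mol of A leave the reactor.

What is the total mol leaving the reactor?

For A: n = n₀ − 1ξ → 39.6 = 82.88 − 1ξ, giving ξ = 43.28 mol.
Outlet amounts (n = n₀ + ν ξ):
  D: 198.8 − 1(43.28) = 155.5
  A: 82.88 − 1(43.28) = 39.6
  B: 0 + 1(43.28) = 43.28
  C: 0 + 1(43.28) = 43.28
Total out = 155.5 + 39.6 + 43.28 + 43.28 = 281.7 mol.

282 mol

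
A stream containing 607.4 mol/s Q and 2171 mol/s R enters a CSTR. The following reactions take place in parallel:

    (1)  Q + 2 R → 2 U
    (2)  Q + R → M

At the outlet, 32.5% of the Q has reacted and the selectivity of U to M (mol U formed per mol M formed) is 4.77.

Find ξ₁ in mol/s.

Conversion of Q: Q consumed = 0.325 × 607.4 = 197.4 mol/s = 1ξ₁ + 1ξ₂.
Selectivity: 2ξ₁ / (1ξ₂) = 4.77 → ξ₁ = 2.385 ξ₂.
Substitute: (1·2.385 + 1) ξ₂ = 197.4 → ξ₂ = 58.32 mol/s, ξ₁ = 139.1 mol/s.
Outlet amounts (n = n₀ + Σ ν·ξ):
  Q: 607.4 − 1(139.1) − 1(58.32) = 410
  R: 2171 − 2(139.1) − 1(58.32) = 1835
  U: 0 + 2(139.1) = 278.2
  M: 0 + 1(58.32) = 58.32

ξ₁ = 139 mol/s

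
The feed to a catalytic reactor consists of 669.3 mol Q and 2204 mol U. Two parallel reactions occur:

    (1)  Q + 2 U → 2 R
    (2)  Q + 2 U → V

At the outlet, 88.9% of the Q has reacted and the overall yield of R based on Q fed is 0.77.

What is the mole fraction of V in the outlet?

0.174

Yield of R: 2ξ₁ / 669.3 = 0.77 → ξ₁ = 257.7 mol.
Conversion of Q: 1ξ₁ + 1ξ₂ = 0.889 × 669.3 = 595 → ξ₂ = 337.3 mol.
Outlet amounts (n = n₀ + Σ ν·ξ):
  Q: 669.3 − 1(257.7) − 1(337.3) = 74.29
  U: 2204 − 2(257.7) − 2(337.3) = 1014
  R: 0 + 2(257.7) = 515.4
  V: 0 + 1(337.3) = 337.3
Total out = 1941 mol; y_V = 337.3 / 1941 = 0.1738.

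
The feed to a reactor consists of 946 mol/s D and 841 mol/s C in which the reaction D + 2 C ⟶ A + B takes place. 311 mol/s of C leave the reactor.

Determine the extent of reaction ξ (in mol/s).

ξ = 265 mol/s

For C: n = n₀ − 2ξ → 311 = 841 − 2ξ, giving ξ = 265 mol/s.
Outlet amounts (n = n₀ + ν ξ):
  D: 946 − 1(265) = 681
  C: 841 − 2(265) = 311
  A: 0 + 1(265) = 265
  B: 0 + 1(265) = 265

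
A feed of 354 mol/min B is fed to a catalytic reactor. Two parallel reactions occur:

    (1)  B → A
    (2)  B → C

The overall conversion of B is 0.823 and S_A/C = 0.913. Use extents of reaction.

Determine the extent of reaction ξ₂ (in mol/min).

ξ₂ = 152 mol/min

Conversion of B: B consumed = 0.823 × 354 = 291.3 mol/min = 1ξ₁ + 1ξ₂.
Selectivity: 1ξ₁ / (1ξ₂) = 0.913 → ξ₁ = 0.913 ξ₂.
Substitute: (1·0.913 + 1) ξ₂ = 291.3 → ξ₂ = 152.3 mol/min, ξ₁ = 139 mol/min.
Outlet amounts (n = n₀ + Σ ν·ξ):
  B: 354 − 1(139) − 1(152.3) = 62.66
  A: 0 + 1(139) = 139
  C: 0 + 1(152.3) = 152.3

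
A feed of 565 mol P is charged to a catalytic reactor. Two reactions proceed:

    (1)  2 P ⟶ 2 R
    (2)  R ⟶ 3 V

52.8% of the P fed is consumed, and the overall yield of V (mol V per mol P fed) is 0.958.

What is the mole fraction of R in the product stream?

Conversion of P: P consumed = 2ξ₁ = 0.528 × 565 → ξ₁ = 149.2 mol.
Yield of V: 3ξ₂ / 565 = 0.958 → ξ₂ = 180.4 mol.
Outlet amounts (n = n₀ + Σ ν·ξ):
  P: 565 − 2(149.2) = 266.7
  R: 0 + 2(149.2) − 1(180.4) = 117.9
  V: 0 + 3(180.4) = 541.3
Total out = 925.8 mol; y_R = 117.9 / 925.8 = 0.1273.

0.127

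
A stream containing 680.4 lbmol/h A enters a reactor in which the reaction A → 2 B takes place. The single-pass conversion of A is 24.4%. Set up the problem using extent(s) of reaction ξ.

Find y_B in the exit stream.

0.392

A reacted = 0.244 × 680.4 = 166 lbmol/h; ν_A = −1, so ξ = 166/1 = 166 lbmol/h.
Outlet amounts (n = n₀ + ν ξ):
  A: 680.4 − 1(166) = 514.4
  B: 0 + 2(166) = 332
Total out = 846.4 lbmol/h; y_B = 332 / 846.4 = 0.3923.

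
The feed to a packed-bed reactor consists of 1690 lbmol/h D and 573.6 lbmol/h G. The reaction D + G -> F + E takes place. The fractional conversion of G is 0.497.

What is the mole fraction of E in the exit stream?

0.126

G reacted = 0.497 × 573.6 = 285.1 lbmol/h; ν_G = −1, so ξ = 285.1/1 = 285.1 lbmol/h.
Outlet amounts (n = n₀ + ν ξ):
  D: 1690 − 1(285.1) = 1405
  G: 573.6 − 1(285.1) = 288.5
  F: 0 + 1(285.1) = 285.1
  E: 0 + 1(285.1) = 285.1
Total out = 2264 lbmol/h; y_E = 285.1 / 2264 = 0.1259.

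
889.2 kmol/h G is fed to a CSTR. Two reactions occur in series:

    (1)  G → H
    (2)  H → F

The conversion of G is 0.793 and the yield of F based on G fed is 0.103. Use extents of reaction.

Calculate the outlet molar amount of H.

614 kmol/h

Conversion of G: G consumed = 1ξ₁ = 0.793 × 889.2 → ξ₁ = 705.1 kmol/h.
Yield of F: 1ξ₂ / 889.2 = 0.103 → ξ₂ = 91.59 kmol/h.
Outlet amounts (n = n₀ + Σ ν·ξ):
  G: 889.2 − 1(705.1) = 184.1
  H: 0 + 1(705.1) − 1(91.59) = 613.5
  F: 0 + 1(91.59) = 91.59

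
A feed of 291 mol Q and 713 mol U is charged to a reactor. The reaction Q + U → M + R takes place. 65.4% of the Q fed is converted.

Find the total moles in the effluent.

Q reacted = 0.654 × 291 = 190.3 mol; ν_Q = −1, so ξ = 190.3/1 = 190.3 mol.
Outlet amounts (n = n₀ + ν ξ):
  Q: 291 − 1(190.3) = 100.7
  U: 713 − 1(190.3) = 522.7
  M: 0 + 1(190.3) = 190.3
  R: 0 + 1(190.3) = 190.3
Total out = 100.7 + 522.7 + 190.3 + 190.3 = 1004 mol.

1000 mol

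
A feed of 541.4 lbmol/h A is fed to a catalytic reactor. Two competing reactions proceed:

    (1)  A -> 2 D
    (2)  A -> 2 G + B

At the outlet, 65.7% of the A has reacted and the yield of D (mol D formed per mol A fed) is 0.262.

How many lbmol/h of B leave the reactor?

Yield of D: 2ξ₁ / 541.4 = 0.262 → ξ₁ = 70.92 lbmol/h.
Conversion of A: 1ξ₁ + 1ξ₂ = 0.657 × 541.4 = 355.7 → ξ₂ = 284.8 lbmol/h.
Outlet amounts (n = n₀ + Σ ν·ξ):
  A: 541.4 − 1(70.92) − 1(284.8) = 185.7
  D: 0 + 2(70.92) = 141.8
  G: 0 + 2(284.8) = 569.6
  B: 0 + 1(284.8) = 284.8

285 lbmol/h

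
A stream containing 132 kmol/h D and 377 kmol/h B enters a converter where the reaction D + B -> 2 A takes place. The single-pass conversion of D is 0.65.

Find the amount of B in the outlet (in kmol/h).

291 kmol/h

D reacted = 0.65 × 132 = 85.8 kmol/h; ν_D = −1, so ξ = 85.8/1 = 85.8 kmol/h.
Outlet amounts (n = n₀ + ν ξ):
  D: 132 − 1(85.8) = 46.2
  B: 377 − 1(85.8) = 291.2
  A: 0 + 2(85.8) = 171.6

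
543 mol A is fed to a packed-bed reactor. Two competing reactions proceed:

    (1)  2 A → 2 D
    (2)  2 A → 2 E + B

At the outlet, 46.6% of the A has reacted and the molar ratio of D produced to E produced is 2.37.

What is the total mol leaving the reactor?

581 mol

Conversion of A: A consumed = 0.466 × 543 = 253 mol = 2ξ₁ + 2ξ₂.
Selectivity: 2ξ₁ / (2ξ₂) = 2.37 → ξ₁ = 2.37 ξ₂.
Substitute: (2·2.37 + 2) ξ₂ = 253 → ξ₂ = 37.54 mol, ξ₁ = 88.98 mol.
Outlet amounts (n = n₀ + Σ ν·ξ):
  A: 543 − 2(88.98) − 2(37.54) = 290
  D: 0 + 2(88.98) = 178
  E: 0 + 2(37.54) = 75.09
  B: 0 + 1(37.54) = 37.54
Total out = 290 + 178 + 75.09 + 37.54 = 580.5 mol.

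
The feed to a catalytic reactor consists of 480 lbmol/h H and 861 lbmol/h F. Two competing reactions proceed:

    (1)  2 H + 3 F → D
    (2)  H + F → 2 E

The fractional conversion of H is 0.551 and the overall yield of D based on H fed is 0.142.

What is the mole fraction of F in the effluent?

Yield of D: 1ξ₁ / 480 = 0.142 → ξ₁ = 68.16 lbmol/h.
Conversion of H: 2ξ₁ + 1ξ₂ = 0.551 × 480 = 264.5 → ξ₂ = 128.2 lbmol/h.
Outlet amounts (n = n₀ + Σ ν·ξ):
  H: 480 − 2(68.16) − 1(128.2) = 215.5
  F: 861 − 3(68.16) − 1(128.2) = 528.4
  D: 0 + 1(68.16) = 68.16
  E: 0 + 2(128.2) = 256.3
Total out = 1068 lbmol/h; y_F = 528.4 / 1068 = 0.4946.

0.495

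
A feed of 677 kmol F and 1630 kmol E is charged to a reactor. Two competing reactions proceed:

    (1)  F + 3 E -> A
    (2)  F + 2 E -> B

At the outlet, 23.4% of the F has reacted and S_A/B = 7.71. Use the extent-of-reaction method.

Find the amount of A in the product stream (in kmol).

Conversion of F: F consumed = 0.234 × 677 = 158.4 kmol = 1ξ₁ + 1ξ₂.
Selectivity: 1ξ₁ / (1ξ₂) = 7.71 → ξ₁ = 7.71 ξ₂.
Substitute: (1·7.71 + 1) ξ₂ = 158.4 → ξ₂ = 18.19 kmol, ξ₁ = 140.2 kmol.
Outlet amounts (n = n₀ + Σ ν·ξ):
  F: 677 − 1(140.2) − 1(18.19) = 518.6
  E: 1630 − 3(140.2) − 2(18.19) = 1173
  A: 0 + 1(140.2) = 140.2
  B: 0 + 1(18.19) = 18.19

140 kmol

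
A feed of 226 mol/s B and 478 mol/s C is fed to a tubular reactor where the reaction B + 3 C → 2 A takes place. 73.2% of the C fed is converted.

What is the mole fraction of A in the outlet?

C reacted = 0.732 × 478 = 349.9 mol/s; ν_C = −3, so ξ = 349.9/3 = 116.6 mol/s.
Outlet amounts (n = n₀ + ν ξ):
  B: 226 − 1(116.6) = 109.4
  C: 478 − 3(116.6) = 128.1
  A: 0 + 2(116.6) = 233.3
Total out = 470.7 mol/s; y_A = 233.3 / 470.7 = 0.4955.

0.496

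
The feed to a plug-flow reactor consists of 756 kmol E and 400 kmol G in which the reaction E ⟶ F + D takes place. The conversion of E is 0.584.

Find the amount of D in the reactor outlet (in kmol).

442 kmol

E reacted = 0.584 × 756 = 441.5 kmol; ν_E = −1, so ξ = 441.5/1 = 441.5 kmol.
Outlet amounts (n = n₀ + ν ξ):
  E: 756 − 1(441.5) = 314.5
  F: 0 + 1(441.5) = 441.5
  D: 0 + 1(441.5) = 441.5
  G: 400 (inert)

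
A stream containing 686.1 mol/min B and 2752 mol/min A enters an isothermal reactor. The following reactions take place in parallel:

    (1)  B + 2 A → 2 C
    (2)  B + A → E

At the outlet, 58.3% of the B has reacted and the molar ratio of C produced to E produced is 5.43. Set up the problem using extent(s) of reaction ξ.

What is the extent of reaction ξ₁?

ξ₁ = 292 mol/min

Conversion of B: B consumed = 0.583 × 686.1 = 400 mol/min = 1ξ₁ + 1ξ₂.
Selectivity: 2ξ₁ / (1ξ₂) = 5.43 → ξ₁ = 2.715 ξ₂.
Substitute: (1·2.715 + 1) ξ₂ = 400 → ξ₂ = 107.7 mol/min, ξ₁ = 292.3 mol/min.
Outlet amounts (n = n₀ + Σ ν·ξ):
  B: 686.1 − 1(292.3) − 1(107.7) = 286.1
  A: 2752 − 2(292.3) − 1(107.7) = 2060
  C: 0 + 2(292.3) = 584.7
  E: 0 + 1(107.7) = 107.7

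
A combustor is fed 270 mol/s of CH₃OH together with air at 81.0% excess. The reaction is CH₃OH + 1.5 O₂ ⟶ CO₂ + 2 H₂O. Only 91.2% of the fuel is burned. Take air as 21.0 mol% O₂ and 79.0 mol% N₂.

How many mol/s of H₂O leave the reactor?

492 mol/s

Stoichiometric O₂ = 1.5 × 270 = 405 mol/s; O₂ fed = 405 × 1.810 = 733.1 mol/s.
N₂ fed = 733.1 × 79/21 = 2758 mol/s.
Fuel reacted = 0.912 × 270 → ξ = 246.2 mol/s.
Outlet (n = n₀ + ν ξ):
  CH₃OH: 270 − 1(246.2) = 23.76
  O₂: 733.1 − 1.5(246.2) = 363.7
  N₂: 2758 (inert)
  CO₂: 0 + 1(246.2) = 246.2
  H₂O: 0 + 2(246.2) = 492.5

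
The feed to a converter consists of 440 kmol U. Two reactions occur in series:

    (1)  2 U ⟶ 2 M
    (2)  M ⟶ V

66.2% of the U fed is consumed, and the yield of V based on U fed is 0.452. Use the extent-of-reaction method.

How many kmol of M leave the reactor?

92.4 kmol

Conversion of U: U consumed = 2ξ₁ = 0.662 × 440 → ξ₁ = 145.6 kmol.
Yield of V: 1ξ₂ / 440 = 0.452 → ξ₂ = 198.9 kmol.
Outlet amounts (n = n₀ + Σ ν·ξ):
  U: 440 − 2(145.6) = 148.7
  M: 0 + 2(145.6) − 1(198.9) = 92.4
  V: 0 + 1(198.9) = 198.9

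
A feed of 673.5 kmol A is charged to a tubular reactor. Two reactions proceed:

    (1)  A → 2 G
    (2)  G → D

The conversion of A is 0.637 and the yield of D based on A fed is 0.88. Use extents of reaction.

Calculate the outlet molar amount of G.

265 kmol

Conversion of A: A consumed = 1ξ₁ = 0.637 × 673.5 → ξ₁ = 429 kmol.
Yield of D: 1ξ₂ / 673.5 = 0.88 → ξ₂ = 592.7 kmol.
Outlet amounts (n = n₀ + Σ ν·ξ):
  A: 673.5 − 1(429) = 244.5
  G: 0 + 2(429) − 1(592.7) = 265.4
  D: 0 + 1(592.7) = 592.7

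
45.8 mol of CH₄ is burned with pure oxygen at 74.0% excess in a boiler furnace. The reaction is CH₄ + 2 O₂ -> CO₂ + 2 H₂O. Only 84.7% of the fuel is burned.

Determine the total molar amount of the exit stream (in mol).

Stoichiometric O₂ = 2 × 45.8 = 91.6 mol; O₂ fed = 91.6 × 1.740 = 159.4 mol.
Fuel reacted = 0.847 × 45.8 → ξ = 38.79 mol.
Outlet (n = n₀ + ν ξ):
  CH₄: 45.8 − 1(38.79) = 7.007
  O₂: 159.4 − 2(38.79) = 81.8
  CO₂: 0 + 1(38.79) = 38.79
  H₂O: 0 + 2(38.79) = 77.59
Total out = 7.007 + 81.8 + 38.79 + 77.59 = 205.2 mol.

205 mol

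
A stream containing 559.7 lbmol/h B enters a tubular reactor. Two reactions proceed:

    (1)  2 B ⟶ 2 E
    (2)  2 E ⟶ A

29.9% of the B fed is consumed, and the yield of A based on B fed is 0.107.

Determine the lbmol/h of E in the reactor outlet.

47.6 lbmol/h

Conversion of B: B consumed = 2ξ₁ = 0.299 × 559.7 → ξ₁ = 83.68 lbmol/h.
Yield of A: 1ξ₂ / 559.7 = 0.107 → ξ₂ = 59.89 lbmol/h.
Outlet amounts (n = n₀ + Σ ν·ξ):
  B: 559.7 − 2(83.68) = 392.3
  E: 0 + 2(83.68) − 2(59.89) = 47.57
  A: 0 + 1(59.89) = 59.89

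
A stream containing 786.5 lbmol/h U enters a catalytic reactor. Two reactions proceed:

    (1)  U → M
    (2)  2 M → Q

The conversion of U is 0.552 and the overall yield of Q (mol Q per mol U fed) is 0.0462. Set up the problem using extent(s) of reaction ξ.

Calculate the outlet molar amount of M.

Conversion of U: U consumed = 1ξ₁ = 0.552 × 786.5 → ξ₁ = 434.1 lbmol/h.
Yield of Q: 1ξ₂ / 786.5 = 0.0462 → ξ₂ = 36.34 lbmol/h.
Outlet amounts (n = n₀ + Σ ν·ξ):
  U: 786.5 − 1(434.1) = 352.4
  M: 0 + 1(434.1) − 2(36.34) = 361.5
  Q: 0 + 1(36.34) = 36.34

361 lbmol/h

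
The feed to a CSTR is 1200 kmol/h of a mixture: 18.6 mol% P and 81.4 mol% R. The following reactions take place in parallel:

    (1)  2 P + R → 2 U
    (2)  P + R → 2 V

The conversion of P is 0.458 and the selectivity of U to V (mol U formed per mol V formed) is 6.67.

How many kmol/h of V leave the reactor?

Conversion of P: P consumed = 0.458 × 223.2 = 102.2 kmol/h = 2ξ₁ + 1ξ₂.
Selectivity: 2ξ₁ / (2ξ₂) = 6.67 → ξ₁ = 6.67 ξ₂.
Substitute: (2·6.67 + 1) ξ₂ = 102.2 → ξ₂ = 7.129 kmol/h, ξ₁ = 47.55 kmol/h.
Outlet amounts (n = n₀ + Σ ν·ξ):
  P: 223.2 − 2(47.55) − 1(7.129) = 121
  R: 976.8 − 1(47.55) − 1(7.129) = 922.1
  U: 0 + 2(47.55) = 95.1
  V: 0 + 2(7.129) = 14.26

14.3 kmol/h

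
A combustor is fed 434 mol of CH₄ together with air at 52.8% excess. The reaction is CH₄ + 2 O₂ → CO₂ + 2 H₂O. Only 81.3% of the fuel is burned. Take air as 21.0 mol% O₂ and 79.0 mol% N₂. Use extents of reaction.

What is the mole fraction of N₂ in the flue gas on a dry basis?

Stoichiometric O₂ = 2 × 434 = 868 mol; O₂ fed = 868 × 1.528 = 1326 mol.
N₂ fed = 1326 × 79/21 = 4989 mol.
Fuel reacted = 0.813 × 434 → ξ = 352.8 mol.
Outlet (n = n₀ + ν ξ):
  CH₄: 434 − 1(352.8) = 81.16
  O₂: 1326 − 2(352.8) = 620.6
  N₂: 4989 (inert)
  CO₂: 0 + 1(352.8) = 352.8
  H₂O: 0 + 2(352.8) = 705.7
Dry total = 6044 mol; y_N₂ (dry) = 4989 / 6044 = 0.8255.

0.826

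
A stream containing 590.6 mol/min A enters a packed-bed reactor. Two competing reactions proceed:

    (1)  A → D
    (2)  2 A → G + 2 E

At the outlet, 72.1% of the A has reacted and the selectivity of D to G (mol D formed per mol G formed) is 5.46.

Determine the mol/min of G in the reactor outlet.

57.1 mol/min

Conversion of A: A consumed = 0.721 × 590.6 = 425.8 mol/min = 1ξ₁ + 2ξ₂.
Selectivity: 1ξ₁ / (1ξ₂) = 5.46 → ξ₁ = 5.46 ξ₂.
Substitute: (1·5.46 + 2) ξ₂ = 425.8 → ξ₂ = 57.08 mol/min, ξ₁ = 311.7 mol/min.
Outlet amounts (n = n₀ + Σ ν·ξ):
  A: 590.6 − 1(311.7) − 2(57.08) = 164.8
  D: 0 + 1(311.7) = 311.7
  G: 0 + 1(57.08) = 57.08
  E: 0 + 2(57.08) = 114.2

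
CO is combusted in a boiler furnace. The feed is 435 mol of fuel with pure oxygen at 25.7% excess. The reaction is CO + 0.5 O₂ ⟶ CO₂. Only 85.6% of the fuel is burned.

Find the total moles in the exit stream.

Stoichiometric O₂ = 0.5 × 435 = 217.5 mol; O₂ fed = 217.5 × 1.257 = 273.4 mol.
Fuel reacted = 0.856 × 435 → ξ = 372.4 mol.
Outlet (n = n₀ + ν ξ):
  CO: 435 − 1(372.4) = 62.64
  O₂: 273.4 − 0.5(372.4) = 87.22
  CO₂: 0 + 1(372.4) = 372.4
Total out = 62.64 + 87.22 + 372.4 = 522.2 mol.

522 mol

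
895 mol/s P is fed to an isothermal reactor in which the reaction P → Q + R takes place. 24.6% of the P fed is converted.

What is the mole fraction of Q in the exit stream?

P reacted = 0.246 × 895 = 220.2 mol/s; ν_P = −1, so ξ = 220.2/1 = 220.2 mol/s.
Outlet amounts (n = n₀ + ν ξ):
  P: 895 − 1(220.2) = 674.8
  Q: 0 + 1(220.2) = 220.2
  R: 0 + 1(220.2) = 220.2
Total out = 1115 mol/s; y_Q = 220.2 / 1115 = 0.1974.

0.197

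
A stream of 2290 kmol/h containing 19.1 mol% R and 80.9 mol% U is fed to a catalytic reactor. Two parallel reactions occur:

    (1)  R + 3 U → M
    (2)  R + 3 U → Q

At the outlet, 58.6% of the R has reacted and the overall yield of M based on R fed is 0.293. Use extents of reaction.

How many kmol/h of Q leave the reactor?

128 kmol/h

Yield of M: 1ξ₁ / 437.4 = 0.293 → ξ₁ = 128.2 kmol/h.
Conversion of R: 1ξ₁ + 1ξ₂ = 0.586 × 437.4 = 256.3 → ξ₂ = 128.2 kmol/h.
Outlet amounts (n = n₀ + Σ ν·ξ):
  R: 437.4 − 1(128.2) − 1(128.2) = 181.1
  U: 1853 − 3(128.2) − 3(128.2) = 1084
  M: 0 + 1(128.2) = 128.2
  Q: 0 + 1(128.2) = 128.2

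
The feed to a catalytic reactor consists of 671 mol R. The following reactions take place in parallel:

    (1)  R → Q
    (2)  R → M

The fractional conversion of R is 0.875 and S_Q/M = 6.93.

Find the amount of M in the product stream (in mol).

Conversion of R: R consumed = 0.875 × 671 = 587.1 mol = 1ξ₁ + 1ξ₂.
Selectivity: 1ξ₁ / (1ξ₂) = 6.93 → ξ₁ = 6.93 ξ₂.
Substitute: (1·6.93 + 1) ξ₂ = 587.1 → ξ₂ = 74.04 mol, ξ₁ = 513.1 mol.
Outlet amounts (n = n₀ + Σ ν·ξ):
  R: 671 − 1(513.1) − 1(74.04) = 83.88
  Q: 0 + 1(513.1) = 513.1
  M: 0 + 1(74.04) = 74.04

74 mol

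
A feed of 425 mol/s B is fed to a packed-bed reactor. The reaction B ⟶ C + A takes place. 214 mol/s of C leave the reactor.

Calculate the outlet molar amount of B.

211 mol/s

For C: n = n₀ + 1ξ → 214 = 0 + 1ξ, giving ξ = 214 mol/s.
Outlet amounts (n = n₀ + ν ξ):
  B: 425 − 1(214) = 211
  C: 0 + 1(214) = 214
  A: 0 + 1(214) = 214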